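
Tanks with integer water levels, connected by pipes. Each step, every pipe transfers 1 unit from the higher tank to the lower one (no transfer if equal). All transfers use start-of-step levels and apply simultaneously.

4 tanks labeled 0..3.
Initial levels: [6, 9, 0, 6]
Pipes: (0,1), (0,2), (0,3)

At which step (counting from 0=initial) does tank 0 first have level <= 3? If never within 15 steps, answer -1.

Step 1: flows [1->0,0->2,0=3] -> levels [6 8 1 6]
Step 2: flows [1->0,0->2,0=3] -> levels [6 7 2 6]
Step 3: flows [1->0,0->2,0=3] -> levels [6 6 3 6]
Step 4: flows [0=1,0->2,0=3] -> levels [5 6 4 6]
Step 5: flows [1->0,0->2,3->0] -> levels [6 5 5 5]
Step 6: flows [0->1,0->2,0->3] -> levels [3 6 6 6]
Tank 0 first reaches <=3 at step 6

Answer: 6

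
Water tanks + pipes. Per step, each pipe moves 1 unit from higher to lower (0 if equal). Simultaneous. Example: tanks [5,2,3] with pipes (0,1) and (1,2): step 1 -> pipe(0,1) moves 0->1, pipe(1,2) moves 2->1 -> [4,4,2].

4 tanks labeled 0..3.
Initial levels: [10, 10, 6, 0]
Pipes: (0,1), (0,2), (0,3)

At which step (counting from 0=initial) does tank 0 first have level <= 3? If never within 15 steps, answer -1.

Step 1: flows [0=1,0->2,0->3] -> levels [8 10 7 1]
Step 2: flows [1->0,0->2,0->3] -> levels [7 9 8 2]
Step 3: flows [1->0,2->0,0->3] -> levels [8 8 7 3]
Step 4: flows [0=1,0->2,0->3] -> levels [6 8 8 4]
Step 5: flows [1->0,2->0,0->3] -> levels [7 7 7 5]
Step 6: flows [0=1,0=2,0->3] -> levels [6 7 7 6]
Step 7: flows [1->0,2->0,0=3] -> levels [8 6 6 6]
Step 8: flows [0->1,0->2,0->3] -> levels [5 7 7 7]
Step 9: flows [1->0,2->0,3->0] -> levels [8 6 6 6]
  -> period-2 cycle (repeats step 7); tank 0 never drops to <=3
Tank 0 never reaches <=3 within 15 steps

Answer: -1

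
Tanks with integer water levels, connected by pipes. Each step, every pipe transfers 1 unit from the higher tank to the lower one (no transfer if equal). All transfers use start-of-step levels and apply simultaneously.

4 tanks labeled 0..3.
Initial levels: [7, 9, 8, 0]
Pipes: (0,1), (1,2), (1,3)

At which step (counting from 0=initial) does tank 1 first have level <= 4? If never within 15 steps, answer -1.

Answer: 6

Derivation:
Step 1: flows [1->0,1->2,1->3] -> levels [8 6 9 1]
Step 2: flows [0->1,2->1,1->3] -> levels [7 7 8 2]
Step 3: flows [0=1,2->1,1->3] -> levels [7 7 7 3]
Step 4: flows [0=1,1=2,1->3] -> levels [7 6 7 4]
Step 5: flows [0->1,2->1,1->3] -> levels [6 7 6 5]
Step 6: flows [1->0,1->2,1->3] -> levels [7 4 7 6]
Tank 1 first reaches <=4 at step 6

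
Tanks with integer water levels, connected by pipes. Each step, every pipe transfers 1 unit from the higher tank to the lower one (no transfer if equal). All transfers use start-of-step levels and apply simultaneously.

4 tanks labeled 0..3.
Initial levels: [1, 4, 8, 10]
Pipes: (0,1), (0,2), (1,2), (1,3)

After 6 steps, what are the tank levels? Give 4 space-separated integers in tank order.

Step 1: flows [1->0,2->0,2->1,3->1] -> levels [3 5 6 9]
Step 2: flows [1->0,2->0,2->1,3->1] -> levels [5 6 4 8]
Step 3: flows [1->0,0->2,1->2,3->1] -> levels [5 5 6 7]
Step 4: flows [0=1,2->0,2->1,3->1] -> levels [6 7 4 6]
Step 5: flows [1->0,0->2,1->2,1->3] -> levels [6 4 6 7]
Step 6: flows [0->1,0=2,2->1,3->1] -> levels [5 7 5 6]

Answer: 5 7 5 6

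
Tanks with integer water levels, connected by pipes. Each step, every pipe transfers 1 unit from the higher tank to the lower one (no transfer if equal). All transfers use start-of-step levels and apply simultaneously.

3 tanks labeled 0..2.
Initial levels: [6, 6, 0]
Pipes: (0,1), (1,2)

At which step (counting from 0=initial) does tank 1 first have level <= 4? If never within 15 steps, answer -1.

Answer: 3

Derivation:
Step 1: flows [0=1,1->2] -> levels [6 5 1]
Step 2: flows [0->1,1->2] -> levels [5 5 2]
Step 3: flows [0=1,1->2] -> levels [5 4 3]
Tank 1 first reaches <=4 at step 3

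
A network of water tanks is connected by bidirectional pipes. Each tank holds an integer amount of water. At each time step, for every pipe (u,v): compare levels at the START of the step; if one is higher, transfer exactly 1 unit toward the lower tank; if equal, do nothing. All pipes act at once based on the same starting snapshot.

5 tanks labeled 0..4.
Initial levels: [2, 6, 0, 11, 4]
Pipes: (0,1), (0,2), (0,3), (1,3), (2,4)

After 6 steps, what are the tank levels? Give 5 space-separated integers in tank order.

Step 1: flows [1->0,0->2,3->0,3->1,4->2] -> levels [3 6 2 9 3]
Step 2: flows [1->0,0->2,3->0,3->1,4->2] -> levels [4 6 4 7 2]
Step 3: flows [1->0,0=2,3->0,3->1,2->4] -> levels [6 6 3 5 3]
Step 4: flows [0=1,0->2,0->3,1->3,2=4] -> levels [4 5 4 7 3]
Step 5: flows [1->0,0=2,3->0,3->1,2->4] -> levels [6 5 3 5 4]
Step 6: flows [0->1,0->2,0->3,1=3,4->2] -> levels [3 6 5 6 3]

Answer: 3 6 5 6 3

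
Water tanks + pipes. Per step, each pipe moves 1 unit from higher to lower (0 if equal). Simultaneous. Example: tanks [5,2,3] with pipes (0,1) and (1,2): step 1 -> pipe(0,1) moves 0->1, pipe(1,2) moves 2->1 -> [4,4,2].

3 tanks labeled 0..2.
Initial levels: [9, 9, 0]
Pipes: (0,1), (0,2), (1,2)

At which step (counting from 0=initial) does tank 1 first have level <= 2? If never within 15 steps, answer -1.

Step 1: flows [0=1,0->2,1->2] -> levels [8 8 2]
Step 2: flows [0=1,0->2,1->2] -> levels [7 7 4]
Step 3: flows [0=1,0->2,1->2] -> levels [6 6 6]
Step 4: flows [0=1,0=2,1=2] -> levels [6 6 6]
  -> stable; tank 1 stays at 6 > 2
Tank 1 never reaches <=2 within 15 steps

Answer: -1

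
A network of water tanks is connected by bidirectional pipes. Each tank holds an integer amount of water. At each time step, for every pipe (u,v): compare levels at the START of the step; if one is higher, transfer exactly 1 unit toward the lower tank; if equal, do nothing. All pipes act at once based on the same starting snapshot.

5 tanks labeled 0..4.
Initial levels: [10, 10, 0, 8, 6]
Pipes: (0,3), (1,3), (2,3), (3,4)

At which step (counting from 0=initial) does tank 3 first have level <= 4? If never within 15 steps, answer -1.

Step 1: flows [0->3,1->3,3->2,3->4] -> levels [9 9 1 8 7]
Step 2: flows [0->3,1->3,3->2,3->4] -> levels [8 8 2 8 8]
Step 3: flows [0=3,1=3,3->2,3=4] -> levels [8 8 3 7 8]
Step 4: flows [0->3,1->3,3->2,4->3] -> levels [7 7 4 9 7]
Step 5: flows [3->0,3->1,3->2,3->4] -> levels [8 8 5 5 8]
Step 6: flows [0->3,1->3,2=3,4->3] -> levels [7 7 5 8 7]
Step 7: flows [3->0,3->1,3->2,3->4] -> levels [8 8 6 4 8]
Tank 3 first reaches <=4 at step 7

Answer: 7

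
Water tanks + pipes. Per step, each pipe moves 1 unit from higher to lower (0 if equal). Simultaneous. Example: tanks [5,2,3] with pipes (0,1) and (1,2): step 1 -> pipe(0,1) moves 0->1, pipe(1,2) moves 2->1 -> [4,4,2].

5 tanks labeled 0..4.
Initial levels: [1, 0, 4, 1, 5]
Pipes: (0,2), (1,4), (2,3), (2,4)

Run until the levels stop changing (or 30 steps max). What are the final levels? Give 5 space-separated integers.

Answer: 3 1 1 3 3

Derivation:
Step 1: flows [2->0,4->1,2->3,4->2] -> levels [2 1 3 2 3]
Step 2: flows [2->0,4->1,2->3,2=4] -> levels [3 2 1 3 2]
Step 3: flows [0->2,1=4,3->2,4->2] -> levels [2 2 4 2 1]
Step 4: flows [2->0,1->4,2->3,2->4] -> levels [3 1 1 3 3]
Step 5: flows [0->2,4->1,3->2,4->2] -> levels [2 2 4 2 1]
  -> period-2 cycle: step 5 state = step 3 state; never stabilizes
  -> state at step 30: (30-3) mod 2 = 1, same as step 4 -> [3 1 1 3 3]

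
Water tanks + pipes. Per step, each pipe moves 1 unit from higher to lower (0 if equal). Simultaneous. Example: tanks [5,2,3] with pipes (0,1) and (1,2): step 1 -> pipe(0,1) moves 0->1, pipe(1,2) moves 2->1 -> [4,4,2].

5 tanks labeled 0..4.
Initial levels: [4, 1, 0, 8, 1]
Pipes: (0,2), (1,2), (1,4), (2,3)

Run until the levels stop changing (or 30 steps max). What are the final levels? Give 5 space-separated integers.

Answer: 2 2 5 2 3

Derivation:
Step 1: flows [0->2,1->2,1=4,3->2] -> levels [3 0 3 7 1]
Step 2: flows [0=2,2->1,4->1,3->2] -> levels [3 2 3 6 0]
Step 3: flows [0=2,2->1,1->4,3->2] -> levels [3 2 3 5 1]
Step 4: flows [0=2,2->1,1->4,3->2] -> levels [3 2 3 4 2]
Step 5: flows [0=2,2->1,1=4,3->2] -> levels [3 3 3 3 2]
Step 6: flows [0=2,1=2,1->4,2=3] -> levels [3 2 3 3 3]
Step 7: flows [0=2,2->1,4->1,2=3] -> levels [3 4 2 3 2]
Step 8: flows [0->2,1->2,1->4,3->2] -> levels [2 2 5 2 3]
Step 9: flows [2->0,2->1,4->1,2->3] -> levels [3 4 2 3 2]
  -> period-2 cycle: step 9 state = step 7 state; never stabilizes
  -> state at step 30: (30-7) mod 2 = 1, same as step 8 -> [2 2 5 2 3]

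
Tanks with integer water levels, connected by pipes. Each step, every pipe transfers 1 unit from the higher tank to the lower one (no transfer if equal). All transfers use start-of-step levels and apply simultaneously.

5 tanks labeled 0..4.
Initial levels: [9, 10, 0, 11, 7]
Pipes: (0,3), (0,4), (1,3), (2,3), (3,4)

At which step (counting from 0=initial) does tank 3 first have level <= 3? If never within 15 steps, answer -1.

Answer: -1

Derivation:
Step 1: flows [3->0,0->4,3->1,3->2,3->4] -> levels [9 11 1 7 9]
Step 2: flows [0->3,0=4,1->3,3->2,4->3] -> levels [8 10 2 9 8]
Step 3: flows [3->0,0=4,1->3,3->2,3->4] -> levels [9 9 3 7 9]
Step 4: flows [0->3,0=4,1->3,3->2,4->3] -> levels [8 8 4 9 8]
Step 5: flows [3->0,0=4,3->1,3->2,3->4] -> levels [9 9 5 5 9]
Step 6: flows [0->3,0=4,1->3,2=3,4->3] -> levels [8 8 5 8 8]
Step 7: flows [0=3,0=4,1=3,3->2,3=4] -> levels [8 8 6 7 8]
Step 8: flows [0->3,0=4,1->3,3->2,4->3] -> levels [7 7 7 9 7]
Step 9: flows [3->0,0=4,3->1,3->2,3->4] -> levels [8 8 8 5 8]
Step 10: flows [0->3,0=4,1->3,2->3,4->3] -> levels [7 7 7 9 7]
  -> period-2 cycle (repeats step 8); tank 3 never drops to <=3
Tank 3 never reaches <=3 within 15 steps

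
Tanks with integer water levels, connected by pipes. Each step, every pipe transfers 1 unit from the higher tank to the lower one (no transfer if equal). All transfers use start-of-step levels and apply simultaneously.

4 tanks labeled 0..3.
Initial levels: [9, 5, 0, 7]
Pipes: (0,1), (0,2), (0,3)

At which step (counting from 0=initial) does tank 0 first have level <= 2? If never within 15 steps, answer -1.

Answer: -1

Derivation:
Step 1: flows [0->1,0->2,0->3] -> levels [6 6 1 8]
Step 2: flows [0=1,0->2,3->0] -> levels [6 6 2 7]
Step 3: flows [0=1,0->2,3->0] -> levels [6 6 3 6]
Step 4: flows [0=1,0->2,0=3] -> levels [5 6 4 6]
Step 5: flows [1->0,0->2,3->0] -> levels [6 5 5 5]
Step 6: flows [0->1,0->2,0->3] -> levels [3 6 6 6]
Step 7: flows [1->0,2->0,3->0] -> levels [6 5 5 5]
  -> period-2 cycle (repeats step 5); tank 0 never drops to <=2
Tank 0 never reaches <=2 within 15 steps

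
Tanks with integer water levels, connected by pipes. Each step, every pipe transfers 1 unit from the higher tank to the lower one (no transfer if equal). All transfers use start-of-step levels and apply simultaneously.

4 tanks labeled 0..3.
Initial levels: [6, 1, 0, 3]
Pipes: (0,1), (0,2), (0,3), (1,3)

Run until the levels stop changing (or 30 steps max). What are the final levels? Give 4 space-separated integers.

Answer: 1 3 3 3

Derivation:
Step 1: flows [0->1,0->2,0->3,3->1] -> levels [3 3 1 3]
Step 2: flows [0=1,0->2,0=3,1=3] -> levels [2 3 2 3]
Step 3: flows [1->0,0=2,3->0,1=3] -> levels [4 2 2 2]
Step 4: flows [0->1,0->2,0->3,1=3] -> levels [1 3 3 3]
Step 5: flows [1->0,2->0,3->0,1=3] -> levels [4 2 2 2]
  -> period-2 cycle: step 5 state = step 3 state; never stabilizes
  -> state at step 30: (30-3) mod 2 = 1, same as step 4 -> [1 3 3 3]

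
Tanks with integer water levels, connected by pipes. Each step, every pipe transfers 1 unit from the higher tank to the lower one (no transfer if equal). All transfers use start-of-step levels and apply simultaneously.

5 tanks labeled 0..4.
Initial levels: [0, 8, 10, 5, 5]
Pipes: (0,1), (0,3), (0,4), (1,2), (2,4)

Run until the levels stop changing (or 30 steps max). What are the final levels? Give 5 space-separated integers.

Step 1: flows [1->0,3->0,4->0,2->1,2->4] -> levels [3 8 8 4 5]
Step 2: flows [1->0,3->0,4->0,1=2,2->4] -> levels [6 7 7 3 5]
Step 3: flows [1->0,0->3,0->4,1=2,2->4] -> levels [5 6 6 4 7]
Step 4: flows [1->0,0->3,4->0,1=2,4->2] -> levels [6 5 7 5 5]
Step 5: flows [0->1,0->3,0->4,2->1,2->4] -> levels [3 7 5 6 7]
Step 6: flows [1->0,3->0,4->0,1->2,4->2] -> levels [6 5 7 5 5]
  -> period-2 cycle: step 6 state = step 4 state; never stabilizes
  -> state at step 30: (30-4) mod 2 = 0, same as step 4 -> [6 5 7 5 5]

Answer: 6 5 7 5 5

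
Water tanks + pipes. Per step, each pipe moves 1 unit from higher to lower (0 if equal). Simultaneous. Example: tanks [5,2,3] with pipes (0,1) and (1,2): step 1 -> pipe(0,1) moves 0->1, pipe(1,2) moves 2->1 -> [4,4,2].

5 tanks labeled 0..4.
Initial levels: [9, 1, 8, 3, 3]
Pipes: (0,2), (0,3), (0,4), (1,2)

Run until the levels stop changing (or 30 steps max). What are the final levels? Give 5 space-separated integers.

Answer: 3 4 5 6 6

Derivation:
Step 1: flows [0->2,0->3,0->4,2->1] -> levels [6 2 8 4 4]
Step 2: flows [2->0,0->3,0->4,2->1] -> levels [5 3 6 5 5]
Step 3: flows [2->0,0=3,0=4,2->1] -> levels [6 4 4 5 5]
Step 4: flows [0->2,0->3,0->4,1=2] -> levels [3 4 5 6 6]
Step 5: flows [2->0,3->0,4->0,2->1] -> levels [6 5 3 5 5]
Step 6: flows [0->2,0->3,0->4,1->2] -> levels [3 4 5 6 6]
  -> period-2 cycle: step 6 state = step 4 state; never stabilizes
  -> state at step 30: (30-4) mod 2 = 0, same as step 4 -> [3 4 5 6 6]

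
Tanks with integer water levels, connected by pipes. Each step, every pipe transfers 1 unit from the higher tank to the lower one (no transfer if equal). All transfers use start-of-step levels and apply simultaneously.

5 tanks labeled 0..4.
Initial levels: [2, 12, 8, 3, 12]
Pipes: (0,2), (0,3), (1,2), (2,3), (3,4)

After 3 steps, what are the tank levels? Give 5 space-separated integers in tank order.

Step 1: flows [2->0,3->0,1->2,2->3,4->3] -> levels [4 11 7 4 11]
Step 2: flows [2->0,0=3,1->2,2->3,4->3] -> levels [5 10 6 6 10]
Step 3: flows [2->0,3->0,1->2,2=3,4->3] -> levels [7 9 6 6 9]

Answer: 7 9 6 6 9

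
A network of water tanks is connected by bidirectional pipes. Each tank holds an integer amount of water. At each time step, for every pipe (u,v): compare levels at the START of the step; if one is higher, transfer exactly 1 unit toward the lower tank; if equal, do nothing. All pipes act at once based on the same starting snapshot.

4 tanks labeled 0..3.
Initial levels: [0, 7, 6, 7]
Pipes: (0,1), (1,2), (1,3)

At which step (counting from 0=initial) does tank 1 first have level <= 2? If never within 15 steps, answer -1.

Step 1: flows [1->0,1->2,1=3] -> levels [1 5 7 7]
Step 2: flows [1->0,2->1,3->1] -> levels [2 6 6 6]
Step 3: flows [1->0,1=2,1=3] -> levels [3 5 6 6]
Step 4: flows [1->0,2->1,3->1] -> levels [4 6 5 5]
Step 5: flows [1->0,1->2,1->3] -> levels [5 3 6 6]
Step 6: flows [0->1,2->1,3->1] -> levels [4 6 5 5]
  -> period-2 cycle (repeats step 4); tank 1 never drops to <=2
Tank 1 never reaches <=2 within 15 steps

Answer: -1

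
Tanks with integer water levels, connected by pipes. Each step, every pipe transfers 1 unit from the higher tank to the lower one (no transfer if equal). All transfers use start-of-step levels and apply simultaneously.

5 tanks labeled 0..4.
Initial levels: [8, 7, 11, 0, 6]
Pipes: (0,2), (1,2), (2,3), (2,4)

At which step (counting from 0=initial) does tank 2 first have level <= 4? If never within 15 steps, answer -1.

Step 1: flows [2->0,2->1,2->3,2->4] -> levels [9 8 7 1 7]
Step 2: flows [0->2,1->2,2->3,2=4] -> levels [8 7 8 2 7]
Step 3: flows [0=2,2->1,2->3,2->4] -> levels [8 8 5 3 8]
Step 4: flows [0->2,1->2,2->3,4->2] -> levels [7 7 7 4 7]
Step 5: flows [0=2,1=2,2->3,2=4] -> levels [7 7 6 5 7]
Step 6: flows [0->2,1->2,2->3,4->2] -> levels [6 6 8 6 6]
Step 7: flows [2->0,2->1,2->3,2->4] -> levels [7 7 4 7 7]
Tank 2 first reaches <=4 at step 7

Answer: 7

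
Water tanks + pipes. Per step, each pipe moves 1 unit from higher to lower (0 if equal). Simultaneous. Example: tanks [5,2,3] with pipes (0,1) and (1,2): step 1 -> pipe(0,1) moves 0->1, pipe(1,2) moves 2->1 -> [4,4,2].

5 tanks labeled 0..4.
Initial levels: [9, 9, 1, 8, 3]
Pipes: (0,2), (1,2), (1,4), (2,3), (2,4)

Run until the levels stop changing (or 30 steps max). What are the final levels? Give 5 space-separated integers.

Step 1: flows [0->2,1->2,1->4,3->2,4->2] -> levels [8 7 5 7 3]
Step 2: flows [0->2,1->2,1->4,3->2,2->4] -> levels [7 5 7 6 5]
Step 3: flows [0=2,2->1,1=4,2->3,2->4] -> levels [7 6 4 7 6]
Step 4: flows [0->2,1->2,1=4,3->2,4->2] -> levels [6 5 8 6 5]
Step 5: flows [2->0,2->1,1=4,2->3,2->4] -> levels [7 6 4 7 6]
  -> period-2 cycle: step 5 state = step 3 state; never stabilizes
  -> state at step 30: (30-3) mod 2 = 1, same as step 4 -> [6 5 8 6 5]

Answer: 6 5 8 6 5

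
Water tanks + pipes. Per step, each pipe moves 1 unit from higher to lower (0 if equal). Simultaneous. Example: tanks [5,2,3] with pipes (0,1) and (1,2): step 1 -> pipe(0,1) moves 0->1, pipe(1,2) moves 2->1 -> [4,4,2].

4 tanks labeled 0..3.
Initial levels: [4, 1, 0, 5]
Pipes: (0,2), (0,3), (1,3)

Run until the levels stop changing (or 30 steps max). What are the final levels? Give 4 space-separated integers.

Step 1: flows [0->2,3->0,3->1] -> levels [4 2 1 3]
Step 2: flows [0->2,0->3,3->1] -> levels [2 3 2 3]
Step 3: flows [0=2,3->0,1=3] -> levels [3 3 2 2]
Step 4: flows [0->2,0->3,1->3] -> levels [1 2 3 4]
Step 5: flows [2->0,3->0,3->1] -> levels [3 3 2 2]
  -> period-2 cycle: step 5 state = step 3 state; never stabilizes
  -> state at step 30: (30-3) mod 2 = 1, same as step 4 -> [1 2 3 4]

Answer: 1 2 3 4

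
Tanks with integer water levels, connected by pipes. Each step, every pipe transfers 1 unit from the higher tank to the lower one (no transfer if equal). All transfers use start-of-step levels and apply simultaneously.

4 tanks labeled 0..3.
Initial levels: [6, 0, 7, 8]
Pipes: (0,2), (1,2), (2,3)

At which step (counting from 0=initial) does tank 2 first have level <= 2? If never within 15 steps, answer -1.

Step 1: flows [2->0,2->1,3->2] -> levels [7 1 6 7]
Step 2: flows [0->2,2->1,3->2] -> levels [6 2 7 6]
Step 3: flows [2->0,2->1,2->3] -> levels [7 3 4 7]
Step 4: flows [0->2,2->1,3->2] -> levels [6 4 5 6]
Step 5: flows [0->2,2->1,3->2] -> levels [5 5 6 5]
Step 6: flows [2->0,2->1,2->3] -> levels [6 6 3 6]
Step 7: flows [0->2,1->2,3->2] -> levels [5 5 6 5]
  -> period-2 cycle (repeats step 5); tank 2 never drops to <=2
Tank 2 never reaches <=2 within 15 steps

Answer: -1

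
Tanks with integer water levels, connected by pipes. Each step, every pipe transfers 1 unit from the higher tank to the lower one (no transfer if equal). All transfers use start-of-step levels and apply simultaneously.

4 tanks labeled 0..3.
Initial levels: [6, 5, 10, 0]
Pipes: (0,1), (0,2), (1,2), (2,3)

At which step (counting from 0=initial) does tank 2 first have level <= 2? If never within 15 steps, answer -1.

Answer: -1

Derivation:
Step 1: flows [0->1,2->0,2->1,2->3] -> levels [6 7 7 1]
Step 2: flows [1->0,2->0,1=2,2->3] -> levels [8 6 5 2]
Step 3: flows [0->1,0->2,1->2,2->3] -> levels [6 6 6 3]
Step 4: flows [0=1,0=2,1=2,2->3] -> levels [6 6 5 4]
Step 5: flows [0=1,0->2,1->2,2->3] -> levels [5 5 6 5]
Step 6: flows [0=1,2->0,2->1,2->3] -> levels [6 6 3 6]
Step 7: flows [0=1,0->2,1->2,3->2] -> levels [5 5 6 5]
  -> period-2 cycle (repeats step 5); tank 2 never drops to <=2
Tank 2 never reaches <=2 within 15 steps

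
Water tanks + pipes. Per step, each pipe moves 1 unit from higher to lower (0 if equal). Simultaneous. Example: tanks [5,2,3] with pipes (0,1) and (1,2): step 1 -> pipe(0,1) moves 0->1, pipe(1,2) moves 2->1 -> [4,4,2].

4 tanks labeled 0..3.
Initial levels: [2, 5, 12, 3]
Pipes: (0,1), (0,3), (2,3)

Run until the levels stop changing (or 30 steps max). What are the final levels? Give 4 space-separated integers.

Step 1: flows [1->0,3->0,2->3] -> levels [4 4 11 3]
Step 2: flows [0=1,0->3,2->3] -> levels [3 4 10 5]
Step 3: flows [1->0,3->0,2->3] -> levels [5 3 9 5]
Step 4: flows [0->1,0=3,2->3] -> levels [4 4 8 6]
Step 5: flows [0=1,3->0,2->3] -> levels [5 4 7 6]
Step 6: flows [0->1,3->0,2->3] -> levels [5 5 6 6]
Step 7: flows [0=1,3->0,2=3] -> levels [6 5 6 5]
Step 8: flows [0->1,0->3,2->3] -> levels [4 6 5 7]
Step 9: flows [1->0,3->0,3->2] -> levels [6 5 6 5]
  -> period-2 cycle: step 9 state = step 7 state; never stabilizes
  -> state at step 30: (30-7) mod 2 = 1, same as step 8 -> [4 6 5 7]

Answer: 4 6 5 7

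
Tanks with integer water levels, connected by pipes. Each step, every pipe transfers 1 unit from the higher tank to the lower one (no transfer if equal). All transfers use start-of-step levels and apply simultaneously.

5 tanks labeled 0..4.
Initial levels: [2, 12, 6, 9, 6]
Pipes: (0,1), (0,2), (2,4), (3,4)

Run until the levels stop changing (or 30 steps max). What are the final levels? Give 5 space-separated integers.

Answer: 8 7 6 6 8

Derivation:
Step 1: flows [1->0,2->0,2=4,3->4] -> levels [4 11 5 8 7]
Step 2: flows [1->0,2->0,4->2,3->4] -> levels [6 10 5 7 7]
Step 3: flows [1->0,0->2,4->2,3=4] -> levels [6 9 7 7 6]
Step 4: flows [1->0,2->0,2->4,3->4] -> levels [8 8 5 6 8]
Step 5: flows [0=1,0->2,4->2,4->3] -> levels [7 8 7 7 6]
Step 6: flows [1->0,0=2,2->4,3->4] -> levels [8 7 6 6 8]
Step 7: flows [0->1,0->2,4->2,4->3] -> levels [6 8 8 7 6]
Step 8: flows [1->0,2->0,2->4,3->4] -> levels [8 7 6 6 8]
  -> period-2 cycle: step 8 state = step 6 state; never stabilizes
  -> state at step 30: (30-6) mod 2 = 0, same as step 6 -> [8 7 6 6 8]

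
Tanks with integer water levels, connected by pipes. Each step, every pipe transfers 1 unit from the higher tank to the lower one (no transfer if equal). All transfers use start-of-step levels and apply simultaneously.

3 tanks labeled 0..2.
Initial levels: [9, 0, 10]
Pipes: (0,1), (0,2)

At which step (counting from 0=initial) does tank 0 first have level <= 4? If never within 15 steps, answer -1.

Step 1: flows [0->1,2->0] -> levels [9 1 9]
Step 2: flows [0->1,0=2] -> levels [8 2 9]
Step 3: flows [0->1,2->0] -> levels [8 3 8]
Step 4: flows [0->1,0=2] -> levels [7 4 8]
Step 5: flows [0->1,2->0] -> levels [7 5 7]
Step 6: flows [0->1,0=2] -> levels [6 6 7]
Step 7: flows [0=1,2->0] -> levels [7 6 6]
Step 8: flows [0->1,0->2] -> levels [5 7 7]
Step 9: flows [1->0,2->0] -> levels [7 6 6]
  -> period-2 cycle (repeats step 7); tank 0 never drops to <=4
Tank 0 never reaches <=4 within 15 steps

Answer: -1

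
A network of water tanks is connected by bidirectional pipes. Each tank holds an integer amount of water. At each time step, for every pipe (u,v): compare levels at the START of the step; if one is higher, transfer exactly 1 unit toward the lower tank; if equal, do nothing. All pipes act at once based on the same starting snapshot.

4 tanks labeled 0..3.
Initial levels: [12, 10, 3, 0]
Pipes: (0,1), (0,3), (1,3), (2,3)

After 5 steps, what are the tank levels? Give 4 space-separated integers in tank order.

Step 1: flows [0->1,0->3,1->3,2->3] -> levels [10 10 2 3]
Step 2: flows [0=1,0->3,1->3,3->2] -> levels [9 9 3 4]
Step 3: flows [0=1,0->3,1->3,3->2] -> levels [8 8 4 5]
Step 4: flows [0=1,0->3,1->3,3->2] -> levels [7 7 5 6]
Step 5: flows [0=1,0->3,1->3,3->2] -> levels [6 6 6 7]

Answer: 6 6 6 7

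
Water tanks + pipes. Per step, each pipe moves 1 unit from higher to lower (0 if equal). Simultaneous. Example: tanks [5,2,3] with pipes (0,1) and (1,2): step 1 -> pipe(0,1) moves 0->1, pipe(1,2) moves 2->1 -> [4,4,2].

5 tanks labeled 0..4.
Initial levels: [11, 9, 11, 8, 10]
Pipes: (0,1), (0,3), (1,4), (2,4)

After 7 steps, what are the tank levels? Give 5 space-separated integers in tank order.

Answer: 8 11 11 10 9

Derivation:
Step 1: flows [0->1,0->3,4->1,2->4] -> levels [9 11 10 9 10]
Step 2: flows [1->0,0=3,1->4,2=4] -> levels [10 9 10 9 11]
Step 3: flows [0->1,0->3,4->1,4->2] -> levels [8 11 11 10 9]
Step 4: flows [1->0,3->0,1->4,2->4] -> levels [10 9 10 9 11]
  -> period-2 cycle: step 4 state = step 2 state
  -> state at step 7: (7-2) mod 2 = 1, same as step 3 -> [8 11 11 10 9]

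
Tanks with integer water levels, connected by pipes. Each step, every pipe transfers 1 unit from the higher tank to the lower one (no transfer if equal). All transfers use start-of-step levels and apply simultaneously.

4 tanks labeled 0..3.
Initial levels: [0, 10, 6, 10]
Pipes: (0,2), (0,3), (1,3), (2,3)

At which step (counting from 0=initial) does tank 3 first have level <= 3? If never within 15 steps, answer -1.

Step 1: flows [2->0,3->0,1=3,3->2] -> levels [2 10 6 8]
Step 2: flows [2->0,3->0,1->3,3->2] -> levels [4 9 6 7]
Step 3: flows [2->0,3->0,1->3,3->2] -> levels [6 8 6 6]
Step 4: flows [0=2,0=3,1->3,2=3] -> levels [6 7 6 7]
Step 5: flows [0=2,3->0,1=3,3->2] -> levels [7 7 7 5]
Step 6: flows [0=2,0->3,1->3,2->3] -> levels [6 6 6 8]
Step 7: flows [0=2,3->0,3->1,3->2] -> levels [7 7 7 5]
  -> period-2 cycle (repeats step 5); tank 3 never drops to <=3
Tank 3 never reaches <=3 within 15 steps

Answer: -1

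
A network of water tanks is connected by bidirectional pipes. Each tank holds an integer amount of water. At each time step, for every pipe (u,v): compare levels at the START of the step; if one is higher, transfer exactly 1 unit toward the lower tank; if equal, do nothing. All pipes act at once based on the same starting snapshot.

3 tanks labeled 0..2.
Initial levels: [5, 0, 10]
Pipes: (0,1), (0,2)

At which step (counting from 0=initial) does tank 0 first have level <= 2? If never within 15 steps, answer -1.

Answer: -1

Derivation:
Step 1: flows [0->1,2->0] -> levels [5 1 9]
Step 2: flows [0->1,2->0] -> levels [5 2 8]
Step 3: flows [0->1,2->0] -> levels [5 3 7]
Step 4: flows [0->1,2->0] -> levels [5 4 6]
Step 5: flows [0->1,2->0] -> levels [5 5 5]
Step 6: flows [0=1,0=2] -> levels [5 5 5]
  -> stable; tank 0 stays at 5 > 2
Tank 0 never reaches <=2 within 15 steps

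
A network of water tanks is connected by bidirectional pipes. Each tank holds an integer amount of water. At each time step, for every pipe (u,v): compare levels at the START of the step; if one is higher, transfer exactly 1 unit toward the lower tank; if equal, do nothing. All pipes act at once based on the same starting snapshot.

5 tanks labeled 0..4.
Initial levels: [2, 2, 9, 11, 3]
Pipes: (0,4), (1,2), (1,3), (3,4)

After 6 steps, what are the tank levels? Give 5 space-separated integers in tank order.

Step 1: flows [4->0,2->1,3->1,3->4] -> levels [3 4 8 9 3]
Step 2: flows [0=4,2->1,3->1,3->4] -> levels [3 6 7 7 4]
Step 3: flows [4->0,2->1,3->1,3->4] -> levels [4 8 6 5 4]
Step 4: flows [0=4,1->2,1->3,3->4] -> levels [4 6 7 5 5]
Step 5: flows [4->0,2->1,1->3,3=4] -> levels [5 6 6 6 4]
Step 6: flows [0->4,1=2,1=3,3->4] -> levels [4 6 6 5 6]

Answer: 4 6 6 5 6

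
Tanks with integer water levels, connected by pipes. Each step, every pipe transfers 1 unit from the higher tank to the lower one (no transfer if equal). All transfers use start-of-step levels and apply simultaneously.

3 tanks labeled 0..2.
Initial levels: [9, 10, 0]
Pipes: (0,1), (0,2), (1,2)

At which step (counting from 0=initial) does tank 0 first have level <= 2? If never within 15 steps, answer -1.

Answer: -1

Derivation:
Step 1: flows [1->0,0->2,1->2] -> levels [9 8 2]
Step 2: flows [0->1,0->2,1->2] -> levels [7 8 4]
Step 3: flows [1->0,0->2,1->2] -> levels [7 6 6]
Step 4: flows [0->1,0->2,1=2] -> levels [5 7 7]
Step 5: flows [1->0,2->0,1=2] -> levels [7 6 6]
  -> period-2 cycle (repeats step 3); tank 0 never drops to <=2
Tank 0 never reaches <=2 within 15 steps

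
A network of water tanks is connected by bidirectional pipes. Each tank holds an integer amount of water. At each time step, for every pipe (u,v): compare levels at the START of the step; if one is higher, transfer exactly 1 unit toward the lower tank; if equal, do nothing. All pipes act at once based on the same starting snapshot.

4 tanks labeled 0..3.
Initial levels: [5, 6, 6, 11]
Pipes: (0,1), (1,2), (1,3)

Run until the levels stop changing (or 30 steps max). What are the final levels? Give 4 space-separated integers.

Answer: 6 9 6 7

Derivation:
Step 1: flows [1->0,1=2,3->1] -> levels [6 6 6 10]
Step 2: flows [0=1,1=2,3->1] -> levels [6 7 6 9]
Step 3: flows [1->0,1->2,3->1] -> levels [7 6 7 8]
Step 4: flows [0->1,2->1,3->1] -> levels [6 9 6 7]
Step 5: flows [1->0,1->2,1->3] -> levels [7 6 7 8]
  -> period-2 cycle: step 5 state = step 3 state; never stabilizes
  -> state at step 30: (30-3) mod 2 = 1, same as step 4 -> [6 9 6 7]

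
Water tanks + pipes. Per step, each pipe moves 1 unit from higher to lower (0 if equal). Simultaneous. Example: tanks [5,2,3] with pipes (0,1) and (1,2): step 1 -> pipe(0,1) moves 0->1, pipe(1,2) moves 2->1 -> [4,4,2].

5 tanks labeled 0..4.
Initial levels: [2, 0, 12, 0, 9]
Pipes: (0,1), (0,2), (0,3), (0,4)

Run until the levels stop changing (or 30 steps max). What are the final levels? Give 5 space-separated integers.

Step 1: flows [0->1,2->0,0->3,4->0] -> levels [2 1 11 1 8]
Step 2: flows [0->1,2->0,0->3,4->0] -> levels [2 2 10 2 7]
Step 3: flows [0=1,2->0,0=3,4->0] -> levels [4 2 9 2 6]
Step 4: flows [0->1,2->0,0->3,4->0] -> levels [4 3 8 3 5]
Step 5: flows [0->1,2->0,0->3,4->0] -> levels [4 4 7 4 4]
Step 6: flows [0=1,2->0,0=3,0=4] -> levels [5 4 6 4 4]
Step 7: flows [0->1,2->0,0->3,0->4] -> levels [3 5 5 5 5]
Step 8: flows [1->0,2->0,3->0,4->0] -> levels [7 4 4 4 4]
Step 9: flows [0->1,0->2,0->3,0->4] -> levels [3 5 5 5 5]
  -> period-2 cycle: step 9 state = step 7 state; never stabilizes
  -> state at step 30: (30-7) mod 2 = 1, same as step 8 -> [7 4 4 4 4]

Answer: 7 4 4 4 4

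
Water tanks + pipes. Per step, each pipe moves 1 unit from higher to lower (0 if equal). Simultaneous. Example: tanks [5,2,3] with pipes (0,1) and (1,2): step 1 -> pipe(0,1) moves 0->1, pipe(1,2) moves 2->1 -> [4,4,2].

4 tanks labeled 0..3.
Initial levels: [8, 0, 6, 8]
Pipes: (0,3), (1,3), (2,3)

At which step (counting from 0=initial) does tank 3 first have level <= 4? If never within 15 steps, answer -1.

Step 1: flows [0=3,3->1,3->2] -> levels [8 1 7 6]
Step 2: flows [0->3,3->1,2->3] -> levels [7 2 6 7]
Step 3: flows [0=3,3->1,3->2] -> levels [7 3 7 5]
Step 4: flows [0->3,3->1,2->3] -> levels [6 4 6 6]
Step 5: flows [0=3,3->1,2=3] -> levels [6 5 6 5]
Step 6: flows [0->3,1=3,2->3] -> levels [5 5 5 7]
Step 7: flows [3->0,3->1,3->2] -> levels [6 6 6 4]
Tank 3 first reaches <=4 at step 7

Answer: 7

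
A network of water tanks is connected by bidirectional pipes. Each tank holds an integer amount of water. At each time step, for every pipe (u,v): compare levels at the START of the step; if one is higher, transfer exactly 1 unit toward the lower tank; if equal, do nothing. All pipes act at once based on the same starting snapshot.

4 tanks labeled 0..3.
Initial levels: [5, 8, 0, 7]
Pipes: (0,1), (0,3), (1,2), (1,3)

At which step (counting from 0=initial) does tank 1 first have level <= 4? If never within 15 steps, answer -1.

Answer: 5

Derivation:
Step 1: flows [1->0,3->0,1->2,1->3] -> levels [7 5 1 7]
Step 2: flows [0->1,0=3,1->2,3->1] -> levels [6 6 2 6]
Step 3: flows [0=1,0=3,1->2,1=3] -> levels [6 5 3 6]
Step 4: flows [0->1,0=3,1->2,3->1] -> levels [5 6 4 5]
Step 5: flows [1->0,0=3,1->2,1->3] -> levels [6 3 5 6]
Tank 1 first reaches <=4 at step 5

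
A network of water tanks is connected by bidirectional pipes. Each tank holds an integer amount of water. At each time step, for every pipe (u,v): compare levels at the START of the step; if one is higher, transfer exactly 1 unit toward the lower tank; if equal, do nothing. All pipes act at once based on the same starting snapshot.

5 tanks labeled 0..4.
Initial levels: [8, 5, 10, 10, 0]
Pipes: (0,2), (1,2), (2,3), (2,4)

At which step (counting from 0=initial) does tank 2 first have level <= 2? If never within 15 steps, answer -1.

Step 1: flows [2->0,2->1,2=3,2->4] -> levels [9 6 7 10 1]
Step 2: flows [0->2,2->1,3->2,2->4] -> levels [8 7 7 9 2]
Step 3: flows [0->2,1=2,3->2,2->4] -> levels [7 7 8 8 3]
Step 4: flows [2->0,2->1,2=3,2->4] -> levels [8 8 5 8 4]
Step 5: flows [0->2,1->2,3->2,2->4] -> levels [7 7 7 7 5]
Step 6: flows [0=2,1=2,2=3,2->4] -> levels [7 7 6 7 6]
Step 7: flows [0->2,1->2,3->2,2=4] -> levels [6 6 9 6 6]
Step 8: flows [2->0,2->1,2->3,2->4] -> levels [7 7 5 7 7]
Step 9: flows [0->2,1->2,3->2,4->2] -> levels [6 6 9 6 6]
  -> period-2 cycle (repeats step 7); tank 2 never drops to <=2
Tank 2 never reaches <=2 within 15 steps

Answer: -1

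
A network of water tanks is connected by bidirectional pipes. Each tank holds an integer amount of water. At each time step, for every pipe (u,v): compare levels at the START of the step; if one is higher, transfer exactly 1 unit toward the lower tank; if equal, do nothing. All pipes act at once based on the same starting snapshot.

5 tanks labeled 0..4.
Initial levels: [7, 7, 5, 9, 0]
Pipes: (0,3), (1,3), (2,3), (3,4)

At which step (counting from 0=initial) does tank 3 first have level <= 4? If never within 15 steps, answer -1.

Answer: 5

Derivation:
Step 1: flows [3->0,3->1,3->2,3->4] -> levels [8 8 6 5 1]
Step 2: flows [0->3,1->3,2->3,3->4] -> levels [7 7 5 7 2]
Step 3: flows [0=3,1=3,3->2,3->4] -> levels [7 7 6 5 3]
Step 4: flows [0->3,1->3,2->3,3->4] -> levels [6 6 5 7 4]
Step 5: flows [3->0,3->1,3->2,3->4] -> levels [7 7 6 3 5]
Tank 3 first reaches <=4 at step 5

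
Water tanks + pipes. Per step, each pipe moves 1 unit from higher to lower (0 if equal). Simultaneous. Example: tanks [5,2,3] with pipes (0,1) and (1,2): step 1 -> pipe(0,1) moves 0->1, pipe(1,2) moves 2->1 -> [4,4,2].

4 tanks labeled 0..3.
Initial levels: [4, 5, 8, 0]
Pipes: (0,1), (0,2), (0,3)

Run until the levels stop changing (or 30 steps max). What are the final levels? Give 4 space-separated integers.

Step 1: flows [1->0,2->0,0->3] -> levels [5 4 7 1]
Step 2: flows [0->1,2->0,0->3] -> levels [4 5 6 2]
Step 3: flows [1->0,2->0,0->3] -> levels [5 4 5 3]
Step 4: flows [0->1,0=2,0->3] -> levels [3 5 5 4]
Step 5: flows [1->0,2->0,3->0] -> levels [6 4 4 3]
Step 6: flows [0->1,0->2,0->3] -> levels [3 5 5 4]
  -> period-2 cycle: step 6 state = step 4 state; never stabilizes
  -> state at step 30: (30-4) mod 2 = 0, same as step 4 -> [3 5 5 4]

Answer: 3 5 5 4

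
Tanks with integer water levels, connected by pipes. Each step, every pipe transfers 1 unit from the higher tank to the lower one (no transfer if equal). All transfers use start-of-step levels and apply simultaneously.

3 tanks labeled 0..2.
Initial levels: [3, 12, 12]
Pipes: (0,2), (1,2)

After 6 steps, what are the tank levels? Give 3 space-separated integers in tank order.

Answer: 9 9 9

Derivation:
Step 1: flows [2->0,1=2] -> levels [4 12 11]
Step 2: flows [2->0,1->2] -> levels [5 11 11]
Step 3: flows [2->0,1=2] -> levels [6 11 10]
Step 4: flows [2->0,1->2] -> levels [7 10 10]
Step 5: flows [2->0,1=2] -> levels [8 10 9]
Step 6: flows [2->0,1->2] -> levels [9 9 9]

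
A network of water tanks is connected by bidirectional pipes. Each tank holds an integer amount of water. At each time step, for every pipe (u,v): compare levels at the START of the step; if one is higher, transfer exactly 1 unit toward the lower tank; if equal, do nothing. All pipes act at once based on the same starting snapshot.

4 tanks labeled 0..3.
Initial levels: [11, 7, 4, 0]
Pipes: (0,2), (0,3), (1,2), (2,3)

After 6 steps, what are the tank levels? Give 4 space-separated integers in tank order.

Answer: 5 5 7 5

Derivation:
Step 1: flows [0->2,0->3,1->2,2->3] -> levels [9 6 5 2]
Step 2: flows [0->2,0->3,1->2,2->3] -> levels [7 5 6 4]
Step 3: flows [0->2,0->3,2->1,2->3] -> levels [5 6 5 6]
Step 4: flows [0=2,3->0,1->2,3->2] -> levels [6 5 7 4]
Step 5: flows [2->0,0->3,2->1,2->3] -> levels [6 6 4 6]
Step 6: flows [0->2,0=3,1->2,3->2] -> levels [5 5 7 5]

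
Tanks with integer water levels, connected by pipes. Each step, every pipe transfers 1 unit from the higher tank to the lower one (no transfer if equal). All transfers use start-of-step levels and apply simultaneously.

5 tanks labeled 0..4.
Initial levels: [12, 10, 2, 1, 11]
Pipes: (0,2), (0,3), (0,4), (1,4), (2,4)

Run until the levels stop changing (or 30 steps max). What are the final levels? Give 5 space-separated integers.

Step 1: flows [0->2,0->3,0->4,4->1,4->2] -> levels [9 11 4 2 10]
Step 2: flows [0->2,0->3,4->0,1->4,4->2] -> levels [8 10 6 3 9]
Step 3: flows [0->2,0->3,4->0,1->4,4->2] -> levels [7 9 8 4 8]
Step 4: flows [2->0,0->3,4->0,1->4,2=4] -> levels [8 8 7 5 8]
Step 5: flows [0->2,0->3,0=4,1=4,4->2] -> levels [6 8 9 6 7]
Step 6: flows [2->0,0=3,4->0,1->4,2->4] -> levels [8 7 7 6 8]
Step 7: flows [0->2,0->3,0=4,4->1,4->2] -> levels [6 8 9 7 6]
Step 8: flows [2->0,3->0,0=4,1->4,2->4] -> levels [8 7 7 6 8]
  -> period-2 cycle: step 8 state = step 6 state; never stabilizes
  -> state at step 30: (30-6) mod 2 = 0, same as step 6 -> [8 7 7 6 8]

Answer: 8 7 7 6 8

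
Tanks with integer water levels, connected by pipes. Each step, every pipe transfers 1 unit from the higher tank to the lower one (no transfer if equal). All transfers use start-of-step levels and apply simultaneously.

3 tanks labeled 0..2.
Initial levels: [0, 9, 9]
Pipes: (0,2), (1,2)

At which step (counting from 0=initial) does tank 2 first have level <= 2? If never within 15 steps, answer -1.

Step 1: flows [2->0,1=2] -> levels [1 9 8]
Step 2: flows [2->0,1->2] -> levels [2 8 8]
Step 3: flows [2->0,1=2] -> levels [3 8 7]
Step 4: flows [2->0,1->2] -> levels [4 7 7]
Step 5: flows [2->0,1=2] -> levels [5 7 6]
Step 6: flows [2->0,1->2] -> levels [6 6 6]
Step 7: flows [0=2,1=2] -> levels [6 6 6]
  -> stable; tank 2 stays at 6 > 2
Tank 2 never reaches <=2 within 15 steps

Answer: -1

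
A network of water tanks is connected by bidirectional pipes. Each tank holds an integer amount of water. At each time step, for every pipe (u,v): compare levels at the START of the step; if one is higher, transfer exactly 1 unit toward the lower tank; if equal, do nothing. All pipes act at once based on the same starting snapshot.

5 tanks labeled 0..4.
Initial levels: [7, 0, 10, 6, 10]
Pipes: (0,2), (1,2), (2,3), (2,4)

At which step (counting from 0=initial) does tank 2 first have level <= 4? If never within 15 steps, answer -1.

Answer: 5

Derivation:
Step 1: flows [2->0,2->1,2->3,2=4] -> levels [8 1 7 7 10]
Step 2: flows [0->2,2->1,2=3,4->2] -> levels [7 2 8 7 9]
Step 3: flows [2->0,2->1,2->3,4->2] -> levels [8 3 6 8 8]
Step 4: flows [0->2,2->1,3->2,4->2] -> levels [7 4 8 7 7]
Step 5: flows [2->0,2->1,2->3,2->4] -> levels [8 5 4 8 8]
Tank 2 first reaches <=4 at step 5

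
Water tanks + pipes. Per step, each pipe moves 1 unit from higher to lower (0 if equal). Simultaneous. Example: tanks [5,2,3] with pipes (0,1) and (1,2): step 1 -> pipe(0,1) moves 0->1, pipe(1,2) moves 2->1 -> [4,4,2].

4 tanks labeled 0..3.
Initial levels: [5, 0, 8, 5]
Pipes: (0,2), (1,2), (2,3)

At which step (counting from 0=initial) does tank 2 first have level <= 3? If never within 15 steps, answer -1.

Answer: 3

Derivation:
Step 1: flows [2->0,2->1,2->3] -> levels [6 1 5 6]
Step 2: flows [0->2,2->1,3->2] -> levels [5 2 6 5]
Step 3: flows [2->0,2->1,2->3] -> levels [6 3 3 6]
Tank 2 first reaches <=3 at step 3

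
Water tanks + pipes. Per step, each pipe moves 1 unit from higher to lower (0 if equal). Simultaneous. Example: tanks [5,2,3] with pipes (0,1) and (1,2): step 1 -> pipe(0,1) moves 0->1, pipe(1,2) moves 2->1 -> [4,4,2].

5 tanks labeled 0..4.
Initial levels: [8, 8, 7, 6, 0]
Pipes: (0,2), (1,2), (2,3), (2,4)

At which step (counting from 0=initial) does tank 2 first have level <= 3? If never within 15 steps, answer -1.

Answer: 6

Derivation:
Step 1: flows [0->2,1->2,2->3,2->4] -> levels [7 7 7 7 1]
Step 2: flows [0=2,1=2,2=3,2->4] -> levels [7 7 6 7 2]
Step 3: flows [0->2,1->2,3->2,2->4] -> levels [6 6 8 6 3]
Step 4: flows [2->0,2->1,2->3,2->4] -> levels [7 7 4 7 4]
Step 5: flows [0->2,1->2,3->2,2=4] -> levels [6 6 7 6 4]
Step 6: flows [2->0,2->1,2->3,2->4] -> levels [7 7 3 7 5]
Tank 2 first reaches <=3 at step 6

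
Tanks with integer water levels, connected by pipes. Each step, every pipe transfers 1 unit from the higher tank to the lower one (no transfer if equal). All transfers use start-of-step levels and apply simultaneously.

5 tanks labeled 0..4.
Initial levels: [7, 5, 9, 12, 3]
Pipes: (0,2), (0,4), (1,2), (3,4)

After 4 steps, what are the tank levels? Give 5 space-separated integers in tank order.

Step 1: flows [2->0,0->4,2->1,3->4] -> levels [7 6 7 11 5]
Step 2: flows [0=2,0->4,2->1,3->4] -> levels [6 7 6 10 7]
Step 3: flows [0=2,4->0,1->2,3->4] -> levels [7 6 7 9 7]
Step 4: flows [0=2,0=4,2->1,3->4] -> levels [7 7 6 8 8]

Answer: 7 7 6 8 8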